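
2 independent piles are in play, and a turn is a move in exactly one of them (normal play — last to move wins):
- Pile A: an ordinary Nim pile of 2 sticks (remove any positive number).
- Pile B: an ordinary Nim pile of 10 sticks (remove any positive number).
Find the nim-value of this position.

8

Pile A is a plain Nim pile of size 2, so its Grundy value is 2.
Pile B is a plain Nim pile of size 10, so its Grundy value is 10.
The value of a disjunctive sum is the nim-sum of the parts.
Combined value = 2 ⊕ 10 = 8.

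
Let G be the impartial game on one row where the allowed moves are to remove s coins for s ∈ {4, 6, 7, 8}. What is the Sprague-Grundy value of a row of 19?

1

Grundy values for subtraction set {4, 6, 7, 8}:
k:     0  1  2  3  4  5  6  7  8  9 10 11 12 13 14 15 16 17 18 19
g(k):  0  0  0  0  1  1  1  1  2  2  2  2  0  0  0  0  1  1  1  1
So g(19) = 1.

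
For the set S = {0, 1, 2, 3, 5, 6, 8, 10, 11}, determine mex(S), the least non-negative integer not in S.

4

The values 0, 1, 2, 3 are all present; 4 is the first non-negative integer missing from the set.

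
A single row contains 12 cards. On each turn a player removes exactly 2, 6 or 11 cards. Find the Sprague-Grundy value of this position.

2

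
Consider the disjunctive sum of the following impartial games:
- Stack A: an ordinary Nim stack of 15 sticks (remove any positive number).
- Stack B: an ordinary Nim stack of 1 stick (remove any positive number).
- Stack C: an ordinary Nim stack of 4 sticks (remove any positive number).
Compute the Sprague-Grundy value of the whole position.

10

Stack A is a plain Nim stack of size 15, so its Grundy value is 15.
Stack B is a plain Nim stack of size 1, so its Grundy value is 1.
Stack C is a plain Nim stack of size 4, so its Grundy value is 4.
By the Sprague-Grundy theorem, the Grundy value of a sum of independent games is the XOR of the component values.
Combined value = 15 ⊕ 1 ⊕ 4 = 10.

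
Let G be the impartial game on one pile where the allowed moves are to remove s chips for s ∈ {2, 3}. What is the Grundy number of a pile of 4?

Build the Grundy sequence with g(k) = mex{g(k−s) : s ∈ {2, 3}, s ≤ k}:
g(0) = mex{} = 0
g(1) = mex{} = 0
g(2) = mex{0} = 1
g(3) = mex{0} = 1
g(4) = mex{0,1} = 2
So g(4) = 2.

2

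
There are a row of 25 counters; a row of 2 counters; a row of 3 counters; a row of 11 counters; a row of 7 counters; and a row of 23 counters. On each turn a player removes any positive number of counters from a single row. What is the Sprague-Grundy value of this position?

3

Compute the nim-sum pairwise:
25 XOR 2 = 27
27 XOR 3 = 24
24 XOR 11 = 19
19 XOR 7 = 20
20 XOR 23 = 3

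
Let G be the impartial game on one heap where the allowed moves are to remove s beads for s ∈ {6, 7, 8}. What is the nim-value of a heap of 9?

Compute g(0), g(1), … for moves {6, 7, 8}:
g(0) = mex{} = 0
g(1) = mex{} = 0
g(2) = mex{} = 0
g(3) = mex{} = 0
g(4) = mex{} = 0
g(5) = mex{} = 0
g(6) = mex{0} = 1
g(7) = mex{0} = 1
g(8) = mex{0} = 1
g(9) = mex{0} = 1
So g(9) = 1.

1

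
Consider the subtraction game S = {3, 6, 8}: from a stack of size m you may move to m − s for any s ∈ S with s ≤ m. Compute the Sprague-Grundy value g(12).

Compute g(0), g(1), … for moves {3, 6, 8}:
g(0) = mex{} = 0
g(1) = mex{} = 0
g(2) = mex{} = 0
g(3) = mex{0} = 1
g(4) = mex{0} = 1
g(5) = mex{0} = 1
g(6) = mex{0,1} = 2
g(7) = mex{0,1} = 2
g(8) = mex{0,1} = 2
g(9) = mex{0,1,2} = 3
g(10) = mex{0,1,2} = 3
g(11) = mex{1,2} = 0
g(12) = mex{1,2,3} = 0
So g(12) = 0.

0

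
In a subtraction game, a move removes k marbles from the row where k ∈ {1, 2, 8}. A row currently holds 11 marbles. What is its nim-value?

Build the Grundy sequence with g(k) = mex{g(k−s) : s ∈ {1, 2, 8}, s ≤ k}:
k:     0  1  2  3  4  5  6  7  8  9 10 11
g(k):  0  1  2  0  1  2  0  1  2  0  1  2
So g(11) = 2.

2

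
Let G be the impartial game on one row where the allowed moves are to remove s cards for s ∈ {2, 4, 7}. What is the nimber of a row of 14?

Grundy values for subtraction set {2, 4, 7}:
g(0) = mex{} = 0
g(1) = mex{} = 0
g(2) = mex{0} = 1
g(3) = mex{0} = 1
g(4) = mex{0,1} = 2
g(5) = mex{0,1} = 2
g(6) = mex{1,2} = 0
g(7) = mex{0,1,2} = 3
g(8) = mex{0,2} = 1
g(9) = mex{1,2,3} = 0
g(10) = mex{0,1} = 2
g(11) = mex{0,2,3} = 1
g(12) = mex{1,2} = 0
g(13) = mex{0,1} = 2
g(14) = mex{0,2,3} = 1
So g(14) = 1.

1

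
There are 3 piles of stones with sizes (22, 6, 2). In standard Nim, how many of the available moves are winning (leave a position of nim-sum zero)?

1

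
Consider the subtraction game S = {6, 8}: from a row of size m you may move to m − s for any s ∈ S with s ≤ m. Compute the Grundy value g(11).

Compute g(0), g(1), … for moves {6, 8}:
g(0) = mex{} = 0
g(1) = mex{} = 0
g(2) = mex{} = 0
g(3) = mex{} = 0
g(4) = mex{} = 0
g(5) = mex{} = 0
g(6) = mex{0} = 1
g(7) = mex{0} = 1
g(8) = mex{0} = 1
g(9) = mex{0} = 1
g(10) = mex{0} = 1
g(11) = mex{0} = 1
So g(11) = 1.

1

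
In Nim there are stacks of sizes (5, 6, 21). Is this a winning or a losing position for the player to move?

Winning position

Nim-sum: 5 ^ 6 ^ 21 = 22.
The nim-sum is 22 ≠ 0, so this is an N-position: the player to move can win.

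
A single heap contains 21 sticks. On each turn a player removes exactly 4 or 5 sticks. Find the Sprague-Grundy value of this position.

0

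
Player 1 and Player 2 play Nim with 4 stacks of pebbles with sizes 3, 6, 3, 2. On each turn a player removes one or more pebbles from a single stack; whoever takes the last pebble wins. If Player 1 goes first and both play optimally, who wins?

Player 1 wins

Compute the nim-sum pairwise:
3 XOR 6 = 5
5 XOR 3 = 6
6 XOR 2 = 4
The nim-sum is 4 ≠ 0, so this is an N-position: the player to move can win; Player 1 has a winning move.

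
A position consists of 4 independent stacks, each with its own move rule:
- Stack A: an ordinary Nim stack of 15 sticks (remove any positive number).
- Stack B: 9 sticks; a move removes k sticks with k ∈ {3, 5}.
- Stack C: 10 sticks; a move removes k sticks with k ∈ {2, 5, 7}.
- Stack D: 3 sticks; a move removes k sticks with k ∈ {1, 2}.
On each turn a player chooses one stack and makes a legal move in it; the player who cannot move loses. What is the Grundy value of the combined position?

15

Stack A is a plain Nim stack of size 15, so its Grundy value is 15.
Grundy values for stack B (subtraction set {3, 5}):
k:     0  1  2  3  4  5  6  7  8  9
g(k):  0  0  0  1  1  1  2  2  0  0
So g(9) = 0.
Build the Grundy sequence for stack C with g(k) = mex{g(k−s) : s ∈ {2, 5, 7}, s ≤ k}:
g(0) = mex{} = 0
g(1) = mex{} = 0
g(2) = mex{0} = 1
g(3) = mex{0} = 1
g(4) = mex{1} = 0
g(5) = mex{0,1} = 2
g(6) = mex{0} = 1
g(7) = mex{0,1,2} = 3
g(8) = mex{0,1} = 2
g(9) = mex{0,1,3} = 2
g(10) = mex{1,2} = 0
So g(10) = 0.
Grundy values for stack D (subtraction set {1, 2}):
k:     0  1  2  3
g(k):  0  1  2  0
So g(3) = 0.
The value of a disjunctive sum is the nim-sum of the parts.
Combined value = 15 XOR 0 XOR 0 XOR 0 = 15.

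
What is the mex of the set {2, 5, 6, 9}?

0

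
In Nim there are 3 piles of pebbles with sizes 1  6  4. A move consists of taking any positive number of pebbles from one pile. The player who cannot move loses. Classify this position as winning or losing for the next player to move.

Compute the nim-sum pairwise:
1 ⊕ 6 = 7
7 ⊕ 4 = 3
The nim-sum is 3 ≠ 0, so this is an N-position: the player to move can win.

Winning position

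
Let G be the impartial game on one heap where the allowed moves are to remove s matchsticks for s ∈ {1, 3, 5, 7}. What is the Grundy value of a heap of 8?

0

Compute g(0), g(1), … for moves {1, 3, 5, 7}:
k:     0  1  2  3  4  5  6  7  8
g(k):  0  1  0  1  0  1  0  1  0
So g(8) = 0.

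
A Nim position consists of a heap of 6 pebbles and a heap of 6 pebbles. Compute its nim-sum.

0

In binary:
  110  (6)
  110  (6)
  ---
  000  (0)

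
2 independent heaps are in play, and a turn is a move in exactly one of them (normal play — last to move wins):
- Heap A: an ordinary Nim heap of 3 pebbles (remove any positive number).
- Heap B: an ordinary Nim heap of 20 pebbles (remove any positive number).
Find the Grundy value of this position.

Heap A is a plain Nim heap of size 3, so its Grundy value is 3.
Heap B is a plain Nim heap of size 20, so its Grundy value is 20.
By the Sprague-Grundy theorem, the Grundy value of a sum of independent games is the XOR of the component values.
Combined value = 3 XOR 20 = 23.

23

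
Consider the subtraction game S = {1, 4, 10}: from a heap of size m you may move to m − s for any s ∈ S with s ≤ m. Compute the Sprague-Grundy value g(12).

3

Grundy values for subtraction set {1, 4, 10}:
g(0) = mex{} = 0
g(1) = mex{0} = 1
g(2) = mex{1} = 0
g(3) = mex{0} = 1
g(4) = mex{0,1} = 2
g(5) = mex{1,2} = 0
g(6) = mex{0} = 1
g(7) = mex{1} = 0
g(8) = mex{0,2} = 1
g(9) = mex{0,1} = 2
g(10) = mex{0,1,2} = 3
g(11) = mex{0,1,3} = 2
g(12) = mex{0,1,2} = 3
So g(12) = 3.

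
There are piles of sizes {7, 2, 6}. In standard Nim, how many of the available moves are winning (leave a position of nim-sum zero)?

Bitwise XOR of the heap sizes:
  111  (7)
  010  (2)
  110  (6)
  ---
  011  (3)
The overall nim-sum is X = 3. A pile of size p has a winning move iff p XOR X < p (reduce it to p XOR X).
  7: 7 XOR 3 = 4 < 7 — winning move (to 4).
  2: 2 XOR 3 = 1 < 2 — winning move (to 1).
  6: 6 XOR 3 = 5 < 6 — winning move (to 5).
That gives 3 winning moves.

3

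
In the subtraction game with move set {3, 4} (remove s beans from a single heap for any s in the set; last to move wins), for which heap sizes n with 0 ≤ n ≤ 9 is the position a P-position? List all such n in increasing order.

Compute g(0), g(1), … for moves {3, 4}:
g(0) = mex{} = 0
g(1) = mex{} = 0
g(2) = mex{} = 0
g(3) = mex{0} = 1
g(4) = mex{0} = 1
g(5) = mex{0} = 1
g(6) = mex{0,1} = 2
g(7) = mex{1} = 0
g(8) = mex{1} = 0
g(9) = mex{1,2} = 0
The P-positions (g = 0) in 0..9 are 0, 1, 2, 7, 8, 9.

0, 1, 2, 7, 8, 9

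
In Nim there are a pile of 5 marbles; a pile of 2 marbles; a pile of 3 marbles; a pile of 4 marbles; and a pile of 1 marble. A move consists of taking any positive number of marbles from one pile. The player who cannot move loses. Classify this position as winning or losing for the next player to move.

Write each in binary and XOR column by column:
  101  (5)
  010  (2)
  011  (3)
  100  (4)
  001  (1)
  ---
  001  (1)
The nim-sum is 1 ≠ 0, so this is an N-position: the player to move can win.

Winning position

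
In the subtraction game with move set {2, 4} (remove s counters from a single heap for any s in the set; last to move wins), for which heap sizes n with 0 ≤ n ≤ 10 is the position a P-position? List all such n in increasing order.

Compute g(0), g(1), … for moves {2, 4}:
g(0) = mex{} = 0
g(1) = mex{} = 0
g(2) = mex{0} = 1
g(3) = mex{0} = 1
g(4) = mex{0,1} = 2
g(5) = mex{0,1} = 2
g(6) = mex{1,2} = 0
g(7) = mex{1,2} = 0
g(8) = mex{0,2} = 1
g(9) = mex{0,2} = 1
g(10) = mex{0,1} = 2
The P-positions (g = 0) in 0..10 are 0, 1, 6, 7.

0, 1, 6, 7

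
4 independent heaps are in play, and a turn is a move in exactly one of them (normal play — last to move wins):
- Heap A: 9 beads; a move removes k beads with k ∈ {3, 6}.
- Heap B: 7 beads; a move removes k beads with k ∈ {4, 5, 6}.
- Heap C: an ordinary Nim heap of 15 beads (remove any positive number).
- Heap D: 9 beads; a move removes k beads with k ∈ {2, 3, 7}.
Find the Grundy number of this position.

12

For heap A, compute g(0), g(1), … with moves {3, 6}:
g(0) = mex{} = 0
g(1) = mex{} = 0
g(2) = mex{} = 0
g(3) = mex{0} = 1
g(4) = mex{0} = 1
g(5) = mex{0} = 1
g(6) = mex{0,1} = 2
g(7) = mex{0,1} = 2
g(8) = mex{0,1} = 2
g(9) = mex{1,2} = 0
So g(9) = 0.
Grundy values for heap B (subtraction set {4, 5, 6}):
g(0) = mex{} = 0
g(1) = mex{} = 0
g(2) = mex{} = 0
g(3) = mex{} = 0
g(4) = mex{0} = 1
g(5) = mex{0} = 1
g(6) = mex{0} = 1
g(7) = mex{0} = 1
So g(7) = 1.
Heap C is a plain Nim heap of size 15, so its Grundy value is 15.
Grundy values for heap D (subtraction set {2, 3, 7}):
k:     0  1  2  3  4  5  6  7  8  9
g(k):  0  0  1  1  2  0  0  1  1  2
So g(9) = 2.
By the Sprague-Grundy theorem, the Grundy value of a sum of independent games is the XOR of the component values.
Combined value = 0 XOR 1 XOR 15 XOR 2 = 12.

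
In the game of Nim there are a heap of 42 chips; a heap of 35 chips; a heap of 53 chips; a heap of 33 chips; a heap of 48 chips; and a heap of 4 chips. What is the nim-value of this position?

41

Nim-sum: 42 ^ 35 ^ 53 ^ 33 ^ 48 ^ 4 = 41.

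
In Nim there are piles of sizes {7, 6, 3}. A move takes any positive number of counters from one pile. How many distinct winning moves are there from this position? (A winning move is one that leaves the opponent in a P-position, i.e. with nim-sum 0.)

3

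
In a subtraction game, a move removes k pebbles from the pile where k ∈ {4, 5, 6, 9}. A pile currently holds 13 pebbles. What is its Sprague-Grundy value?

Grundy values for subtraction set {4, 5, 6, 9}:
k:     0  1  2  3  4  5  6  7  8  9 10 11 12 13
g(k):  0  0  0  0  1  1  1  1  2  2  2  2  3  0
So g(13) = 0.

0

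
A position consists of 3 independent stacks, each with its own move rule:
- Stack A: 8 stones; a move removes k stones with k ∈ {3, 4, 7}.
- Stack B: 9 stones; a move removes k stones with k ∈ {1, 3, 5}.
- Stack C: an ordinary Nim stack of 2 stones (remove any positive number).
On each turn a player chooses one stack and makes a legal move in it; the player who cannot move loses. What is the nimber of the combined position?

Grundy values for stack A (subtraction set {3, 4, 7}):
g(0) = mex{} = 0
g(1) = mex{} = 0
g(2) = mex{} = 0
g(3) = mex{0} = 1
g(4) = mex{0} = 1
g(5) = mex{0} = 1
g(6) = mex{0,1} = 2
g(7) = mex{0,1} = 2
g(8) = mex{0,1} = 2
So g(8) = 2.
For stack B, compute g(0), g(1), … with moves {1, 3, 5}:
g(0) = mex{} = 0
g(1) = mex{0} = 1
g(2) = mex{1} = 0
g(3) = mex{0} = 1
g(4) = mex{1} = 0
g(5) = mex{0} = 1
g(6) = mex{1} = 0
g(7) = mex{0} = 1
g(8) = mex{1} = 0
g(9) = mex{0} = 1
So g(9) = 1.
Stack C is a plain Nim stack of size 2, so its Grundy value is 2.
By the Sprague-Grundy theorem, the Grundy value of a sum of independent games is the XOR of the component values.
Combined value = 2 XOR 1 XOR 2 = 1.

1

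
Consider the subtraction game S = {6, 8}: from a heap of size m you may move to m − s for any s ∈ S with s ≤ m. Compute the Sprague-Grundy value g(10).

Grundy values for subtraction set {6, 8}:
k:     0  1  2  3  4  5  6  7  8  9 10
g(k):  0  0  0  0  0  0  1  1  1  1  1
So g(10) = 1.

1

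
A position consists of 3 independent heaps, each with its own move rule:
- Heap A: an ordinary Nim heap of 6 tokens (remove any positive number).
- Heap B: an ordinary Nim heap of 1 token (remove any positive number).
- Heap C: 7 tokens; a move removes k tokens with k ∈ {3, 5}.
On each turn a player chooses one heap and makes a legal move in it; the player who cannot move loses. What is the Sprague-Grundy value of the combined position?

5

Heap A is a plain Nim heap of size 6, so its Grundy value is 6.
Heap B is a plain Nim heap of size 1, so its Grundy value is 1.
Grundy values for heap C (subtraction set {3, 5}):
k:     0  1  2  3  4  5  6  7
g(k):  0  0  0  1  1  1  2  2
So g(7) = 2.
The value of a disjunctive sum is the nim-sum of the parts.
Combined value = 6 ⊕ 1 ⊕ 2 = 5.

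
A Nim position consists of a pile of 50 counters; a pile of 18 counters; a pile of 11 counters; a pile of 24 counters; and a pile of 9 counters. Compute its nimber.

58

Bitwise XOR of the heap sizes:
  110010  (50)
  010010  (18)
  001011  (11)
  011000  (24)
  001001  (9)
  ------
  111010  (58)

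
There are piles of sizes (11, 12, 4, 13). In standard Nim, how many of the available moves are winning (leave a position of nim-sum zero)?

3

Nim-sum: 11 XOR 12 XOR 4 XOR 13 = 14.
The overall nim-sum is X = 14. A pile of size p has a winning move iff p XOR X < p (reduce it to p XOR X).
  11: 11 XOR 14 = 5 < 11 — winning move (to 5).
  12: 12 XOR 14 = 2 < 12 — winning move (to 2).
  4: 4 XOR 14 = 10 ≥ 4 — no move.
  13: 13 XOR 14 = 3 < 13 — winning move (to 3).
That gives 3 winning moves.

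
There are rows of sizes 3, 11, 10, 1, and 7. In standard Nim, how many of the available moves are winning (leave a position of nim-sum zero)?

1

Nim-sum: 3 ^ 11 ^ 10 ^ 1 ^ 7 = 4.
The overall nim-sum is X = 4. A row of size p has a winning move iff p XOR X < p (reduce it to p XOR X).
  3: 3 XOR 4 = 7 ≥ 3 — no move.
  11: 11 XOR 4 = 15 ≥ 11 — no move.
  10: 10 XOR 4 = 14 ≥ 10 — no move.
  1: 1 XOR 4 = 5 ≥ 1 — no move.
  7: 7 XOR 4 = 3 < 7 — winning move (to 3).
That gives 1 winning move.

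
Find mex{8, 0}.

0 is in the set but 1 is not, so the mex is 1.

1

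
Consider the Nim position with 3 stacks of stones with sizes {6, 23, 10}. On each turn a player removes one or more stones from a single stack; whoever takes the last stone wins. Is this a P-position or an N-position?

Compute the nim-sum pairwise:
6 ⊕ 23 = 17
17 ⊕ 10 = 27
The nim-sum is 27 ≠ 0, so this is an N-position: the player to move can win.

N-position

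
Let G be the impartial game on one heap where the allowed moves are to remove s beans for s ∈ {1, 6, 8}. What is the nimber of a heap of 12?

Grundy values for subtraction set {1, 6, 8}:
g(0) = mex{} = 0
g(1) = mex{0} = 1
g(2) = mex{1} = 0
g(3) = mex{0} = 1
g(4) = mex{1} = 0
g(5) = mex{0} = 1
g(6) = mex{0,1} = 2
g(7) = mex{1,2} = 0
g(8) = mex{0} = 1
g(9) = mex{1} = 0
g(10) = mex{0} = 1
g(11) = mex{1} = 0
g(12) = mex{0,2} = 1
So g(12) = 1.

1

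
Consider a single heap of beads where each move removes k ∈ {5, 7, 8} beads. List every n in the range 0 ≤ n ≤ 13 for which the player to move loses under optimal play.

Grundy values for subtraction set {5, 7, 8}:
k:     0  1  2  3  4  5  6  7  8  9 10 11 12 13
g(k):  0  0  0  0  0  1  1  1  1  1  2  2  2  0
The P-positions (g = 0) in 0..13 are 0, 1, 2, 3, 4, 13.

0, 1, 2, 3, 4, 13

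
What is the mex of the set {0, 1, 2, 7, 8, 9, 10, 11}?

The values 0, 1, 2 are all present; 3 is the first non-negative integer missing from the set.

3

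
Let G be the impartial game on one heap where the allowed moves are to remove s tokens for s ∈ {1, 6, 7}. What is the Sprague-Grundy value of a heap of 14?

Grundy values for subtraction set {1, 6, 7}:
g(0) = mex{} = 0
g(1) = mex{0} = 1
g(2) = mex{1} = 0
g(3) = mex{0} = 1
g(4) = mex{1} = 0
g(5) = mex{0} = 1
g(6) = mex{0,1} = 2
g(7) = mex{0,1,2} = 3
g(8) = mex{0,1,3} = 2
g(9) = mex{0,1,2} = 3
g(10) = mex{0,1,3} = 2
g(11) = mex{0,1,2} = 3
g(12) = mex{1,2,3} = 0
g(13) = mex{0,2,3} = 1
g(14) = mex{1,2,3} = 0
So g(14) = 0.

0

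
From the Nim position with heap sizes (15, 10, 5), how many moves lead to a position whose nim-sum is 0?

0

In binary:
  1111  (15)
  1010  (10)
  0101  (5)
  ----
  0000  (0)
The nim-sum is already 0, so every move leaves a nonzero nim-sum — there are no winning moves.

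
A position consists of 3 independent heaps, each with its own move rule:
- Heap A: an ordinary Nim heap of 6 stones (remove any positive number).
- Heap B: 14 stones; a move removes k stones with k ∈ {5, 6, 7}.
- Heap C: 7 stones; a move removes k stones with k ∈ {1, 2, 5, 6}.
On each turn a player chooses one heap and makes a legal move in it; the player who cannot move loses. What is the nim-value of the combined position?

6

Heap A is a plain Nim heap of size 6, so its Grundy value is 6.
Grundy values for heap B (subtraction set {5, 6, 7}):
k:     0  1  2  3  4  5  6  7  8  9 10 11 12 13 14
g(k):  0  0  0  0  0  1  1  1  1  1  2  2  0  0  0
So g(14) = 0.
Grundy values for heap C (subtraction set {1, 2, 5, 6}):
g(0) = mex{} = 0
g(1) = mex{0} = 1
g(2) = mex{0,1} = 2
g(3) = mex{1,2} = 0
g(4) = mex{0,2} = 1
g(5) = mex{0,1} = 2
g(6) = mex{0,1,2} = 3
g(7) = mex{1,2,3} = 0
So g(7) = 0.
By the Sprague-Grundy theorem, the Grundy value of a sum of independent games is the XOR of the component values.
Combined value = 6 XOR 0 XOR 0 = 6.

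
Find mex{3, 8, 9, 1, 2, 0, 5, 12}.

The values 0, 1, 2, 3 are all present; 4 is the first non-negative integer missing from the set.

4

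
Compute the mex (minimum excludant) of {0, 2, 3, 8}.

1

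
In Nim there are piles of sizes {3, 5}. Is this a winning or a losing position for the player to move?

Winning position

Bitwise XOR of the heap sizes:
  011  (3)
  101  (5)
  ---
  110  (6)
The nim-sum is 6 ≠ 0, so this is an N-position: the player to move can win.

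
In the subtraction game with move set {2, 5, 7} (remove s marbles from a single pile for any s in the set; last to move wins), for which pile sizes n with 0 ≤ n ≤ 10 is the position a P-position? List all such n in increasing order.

Build the Grundy sequence with g(k) = mex{g(k−s) : s ∈ {2, 5, 7}, s ≤ k}:
k:     0  1  2  3  4  5  6  7  8  9 10
g(k):  0  0  1  1  0  2  1  3  2  2  0
The P-positions (g = 0) in 0..10 are 0, 1, 4, 10.

0, 1, 4, 10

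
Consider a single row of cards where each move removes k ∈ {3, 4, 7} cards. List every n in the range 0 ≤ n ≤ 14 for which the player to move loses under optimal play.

0, 1, 2, 10, 11, 12

Compute g(0), g(1), … for moves {3, 4, 7}:
g(0) = mex{} = 0
g(1) = mex{} = 0
g(2) = mex{} = 0
g(3) = mex{0} = 1
g(4) = mex{0} = 1
g(5) = mex{0} = 1
g(6) = mex{0,1} = 2
g(7) = mex{0,1} = 2
g(8) = mex{0,1} = 2
g(9) = mex{0,1,2} = 3
g(10) = mex{1,2} = 0
g(11) = mex{1,2} = 0
g(12) = mex{1,2,3} = 0
g(13) = mex{0,2,3} = 1
g(14) = mex{0,2} = 1
The P-positions (g = 0) in 0..14 are 0, 1, 2, 10, 11, 12.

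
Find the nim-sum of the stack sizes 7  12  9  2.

0

Nim-sum: 7 ^ 12 ^ 9 ^ 2 = 0.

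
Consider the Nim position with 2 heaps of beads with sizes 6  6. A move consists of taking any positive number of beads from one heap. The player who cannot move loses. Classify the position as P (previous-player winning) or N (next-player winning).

P-position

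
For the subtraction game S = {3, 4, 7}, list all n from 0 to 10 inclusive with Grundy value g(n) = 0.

Build the Grundy sequence with g(k) = mex{g(k−s) : s ∈ {3, 4, 7}, s ≤ k}:
k:     0  1  2  3  4  5  6  7  8  9 10
g(k):  0  0  0  1  1  1  2  2  2  3  0
The P-positions (g = 0) in 0..10 are 0, 1, 2, 10.

0, 1, 2, 10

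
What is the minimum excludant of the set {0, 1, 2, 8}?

3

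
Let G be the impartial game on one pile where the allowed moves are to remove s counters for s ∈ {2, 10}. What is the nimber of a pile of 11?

Grundy values for subtraction set {2, 10}:
g(0) = mex{} = 0
g(1) = mex{} = 0
g(2) = mex{0} = 1
g(3) = mex{0} = 1
g(4) = mex{1} = 0
g(5) = mex{1} = 0
g(6) = mex{0} = 1
g(7) = mex{0} = 1
g(8) = mex{1} = 0
g(9) = mex{1} = 0
g(10) = mex{0} = 1
g(11) = mex{0} = 1
So g(11) = 1.

1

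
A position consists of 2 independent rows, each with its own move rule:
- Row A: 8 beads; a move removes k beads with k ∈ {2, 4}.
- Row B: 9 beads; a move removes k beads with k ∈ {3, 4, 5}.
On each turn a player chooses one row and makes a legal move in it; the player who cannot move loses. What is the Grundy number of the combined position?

Build the Grundy sequence for row A with g(k) = mex{g(k−s) : s ∈ {2, 4}, s ≤ k}:
g(0) = mex{} = 0
g(1) = mex{} = 0
g(2) = mex{0} = 1
g(3) = mex{0} = 1
g(4) = mex{0,1} = 2
g(5) = mex{0,1} = 2
g(6) = mex{1,2} = 0
g(7) = mex{1,2} = 0
g(8) = mex{0,2} = 1
So g(8) = 1.
Build the Grundy sequence for row B with g(k) = mex{g(k−s) : s ∈ {3, 4, 5}, s ≤ k}:
k:     0  1  2  3  4  5  6  7  8  9
g(k):  0  0  0  1  1  1  2  2  0  0
So g(9) = 0.
By the Sprague-Grundy theorem, the Grundy value of a sum of independent games is the XOR of the component values.
Combined value = 1 XOR 0 = 1.

1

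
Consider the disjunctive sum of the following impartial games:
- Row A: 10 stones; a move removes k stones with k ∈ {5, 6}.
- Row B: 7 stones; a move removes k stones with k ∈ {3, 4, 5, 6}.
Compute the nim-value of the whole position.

0

Build the Grundy sequence for row A with g(k) = mex{g(k−s) : s ∈ {5, 6}, s ≤ k}:
g(0) = mex{} = 0
g(1) = mex{} = 0
g(2) = mex{} = 0
g(3) = mex{} = 0
g(4) = mex{} = 0
g(5) = mex{0} = 1
g(6) = mex{0} = 1
g(7) = mex{0} = 1
g(8) = mex{0} = 1
g(9) = mex{0} = 1
g(10) = mex{0,1} = 2
So g(10) = 2.
Grundy values for row B (subtraction set {3, 4, 5, 6}):
k:     0  1  2  3  4  5  6  7
g(k):  0  0  0  1  1  1  2  2
So g(7) = 2.
The value of a disjunctive sum is the nim-sum of the parts.
Combined value = 2 XOR 2 = 0.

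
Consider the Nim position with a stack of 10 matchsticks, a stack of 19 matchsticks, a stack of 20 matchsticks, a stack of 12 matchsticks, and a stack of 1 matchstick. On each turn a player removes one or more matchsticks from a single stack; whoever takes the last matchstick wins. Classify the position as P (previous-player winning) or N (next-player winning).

Nim-sum: 10 ⊕ 19 ⊕ 20 ⊕ 12 ⊕ 1 = 0.
The nim-sum is 0, so this is a P-position: the player to move is in a losing position under optimal play.

P-position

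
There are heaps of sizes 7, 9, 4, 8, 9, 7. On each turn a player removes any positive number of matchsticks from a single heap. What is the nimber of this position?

Nim-sum: 7 ^ 9 ^ 4 ^ 8 ^ 9 ^ 7 = 12.

12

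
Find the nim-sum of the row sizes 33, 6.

39

Nim-sum: 33 ⊕ 6 = 39.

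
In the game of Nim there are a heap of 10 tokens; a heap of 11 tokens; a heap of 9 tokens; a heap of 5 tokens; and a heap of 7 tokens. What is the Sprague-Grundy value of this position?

Nim-sum: 10 ^ 11 ^ 9 ^ 5 ^ 7 = 10.

10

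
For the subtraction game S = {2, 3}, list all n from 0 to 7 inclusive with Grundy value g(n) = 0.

0, 1, 5, 6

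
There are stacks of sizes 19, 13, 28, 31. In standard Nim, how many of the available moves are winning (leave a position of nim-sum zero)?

3

Compute the nim-sum pairwise:
19 ⊕ 13 = 30
30 ⊕ 28 = 2
2 ⊕ 31 = 29
The overall nim-sum is X = 29. A stack of size p has a winning move iff p XOR X < p (reduce it to p XOR X).
  19: 19 XOR 29 = 14 < 19 — winning move (to 14).
  13: 13 XOR 29 = 16 ≥ 13 — no move.
  28: 28 XOR 29 = 1 < 28 — winning move (to 1).
  31: 31 XOR 29 = 2 < 31 — winning move (to 2).
That gives 3 winning moves.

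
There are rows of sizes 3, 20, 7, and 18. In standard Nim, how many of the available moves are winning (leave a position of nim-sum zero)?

Bitwise XOR of the heap sizes:
  00011  (3)
  10100  (20)
  00111  (7)
  10010  (18)
  -----
  00010  (2)
The overall nim-sum is X = 2. A row of size p has a winning move iff p XOR X < p (reduce it to p XOR X).
  3: 3 XOR 2 = 1 < 3 — winning move (to 1).
  20: 20 XOR 2 = 22 ≥ 20 — no move.
  7: 7 XOR 2 = 5 < 7 — winning move (to 5).
  18: 18 XOR 2 = 16 < 18 — winning move (to 16).
That gives 3 winning moves.

3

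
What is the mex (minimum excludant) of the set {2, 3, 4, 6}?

0

0 is not in the set, so the mex is 0.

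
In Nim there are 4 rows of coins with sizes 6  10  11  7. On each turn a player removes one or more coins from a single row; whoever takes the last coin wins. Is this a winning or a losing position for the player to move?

Losing position

Compute the nim-sum pairwise:
6 XOR 10 = 12
12 XOR 11 = 7
7 XOR 7 = 0
The nim-sum is 0, so this is a P-position: the player to move is in a losing position under optimal play.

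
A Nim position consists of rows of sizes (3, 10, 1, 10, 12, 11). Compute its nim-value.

5

Bitwise XOR of the heap sizes:
  0011  (3)
  1010  (10)
  0001  (1)
  1010  (10)
  1100  (12)
  1011  (11)
  ----
  0101  (5)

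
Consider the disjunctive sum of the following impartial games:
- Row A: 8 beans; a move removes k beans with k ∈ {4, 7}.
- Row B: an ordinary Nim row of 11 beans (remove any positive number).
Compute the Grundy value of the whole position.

For row A, compute g(0), g(1), … with moves {4, 7}:
k:     0  1  2  3  4  5  6  7  8
g(k):  0  0  0  0  1  1  1  1  2
So g(8) = 2.
Row B is a plain Nim row of size 11, so its Grundy value is 11.
The value of a disjunctive sum is the nim-sum of the parts.
Combined value = 2 XOR 11 = 9.

9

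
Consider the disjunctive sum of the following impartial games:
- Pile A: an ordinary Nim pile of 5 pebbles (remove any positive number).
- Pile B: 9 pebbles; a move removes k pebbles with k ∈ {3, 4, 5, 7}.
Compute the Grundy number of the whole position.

Pile A is a plain Nim pile of size 5, so its Grundy value is 5.
Grundy values for pile B (subtraction set {3, 4, 5, 7}):
g(0) = mex{} = 0
g(1) = mex{} = 0
g(2) = mex{} = 0
g(3) = mex{0} = 1
g(4) = mex{0} = 1
g(5) = mex{0} = 1
g(6) = mex{0,1} = 2
g(7) = mex{0,1} = 2
g(8) = mex{0,1} = 2
g(9) = mex{0,1,2} = 3
So g(9) = 3.
By the Sprague-Grundy theorem, the Grundy value of a sum of independent games is the XOR of the component values.
Combined value = 5 ⊕ 3 = 6.

6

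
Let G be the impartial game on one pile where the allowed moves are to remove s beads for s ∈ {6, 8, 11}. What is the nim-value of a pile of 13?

2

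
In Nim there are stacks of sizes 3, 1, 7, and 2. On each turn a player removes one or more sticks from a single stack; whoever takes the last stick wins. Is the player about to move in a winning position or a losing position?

Winning position

Nim-sum: 3 ^ 1 ^ 7 ^ 2 = 7.
The nim-sum is 7 ≠ 0, so this is an N-position: the player to move can win.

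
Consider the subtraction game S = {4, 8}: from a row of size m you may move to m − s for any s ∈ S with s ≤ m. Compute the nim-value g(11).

Compute g(0), g(1), … for moves {4, 8}:
g(0) = mex{} = 0
g(1) = mex{} = 0
g(2) = mex{} = 0
g(3) = mex{} = 0
g(4) = mex{0} = 1
g(5) = mex{0} = 1
g(6) = mex{0} = 1
g(7) = mex{0} = 1
g(8) = mex{0,1} = 2
g(9) = mex{0,1} = 2
g(10) = mex{0,1} = 2
g(11) = mex{0,1} = 2
So g(11) = 2.

2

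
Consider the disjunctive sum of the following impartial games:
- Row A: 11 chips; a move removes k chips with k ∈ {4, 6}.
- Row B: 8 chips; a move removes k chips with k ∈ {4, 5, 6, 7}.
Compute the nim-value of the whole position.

2

For row A, compute g(0), g(1), … with moves {4, 6}:
k:     0  1  2  3  4  5  6  7  8  9 10 11
g(k):  0  0  0  0  1  1  1  1  2  2  0  0
So g(11) = 0.
Build the Grundy sequence for row B with g(k) = mex{g(k−s) : s ∈ {4, 5, 6, 7}, s ≤ k}:
g(0) = mex{} = 0
g(1) = mex{} = 0
g(2) = mex{} = 0
g(3) = mex{} = 0
g(4) = mex{0} = 1
g(5) = mex{0} = 1
g(6) = mex{0} = 1
g(7) = mex{0} = 1
g(8) = mex{0,1} = 2
So g(8) = 2.
The value of a disjunctive sum is the nim-sum of the parts.
Combined value = 0 ⊕ 2 = 2.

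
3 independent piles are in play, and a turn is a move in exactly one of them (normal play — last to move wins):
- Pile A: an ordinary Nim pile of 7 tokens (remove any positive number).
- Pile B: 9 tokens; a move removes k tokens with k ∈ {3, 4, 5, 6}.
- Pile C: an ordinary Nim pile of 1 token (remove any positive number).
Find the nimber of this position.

6

Pile A is a plain Nim pile of size 7, so its Grundy value is 7.
Build the Grundy sequence for pile B with g(k) = mex{g(k−s) : s ∈ {3, 4, 5, 6}, s ≤ k}:
k:     0  1  2  3  4  5  6  7  8  9
g(k):  0  0  0  1  1  1  2  2  2  0
So g(9) = 0.
Pile C is a plain Nim pile of size 1, so its Grundy value is 1.
By the Sprague-Grundy theorem, the Grundy value of a sum of independent games is the XOR of the component values.
Combined value = 7 XOR 0 XOR 1 = 6.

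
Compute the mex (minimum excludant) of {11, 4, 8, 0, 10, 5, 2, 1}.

3

The values 0, 1, 2 are all present; 3 is the first non-negative integer missing from the set.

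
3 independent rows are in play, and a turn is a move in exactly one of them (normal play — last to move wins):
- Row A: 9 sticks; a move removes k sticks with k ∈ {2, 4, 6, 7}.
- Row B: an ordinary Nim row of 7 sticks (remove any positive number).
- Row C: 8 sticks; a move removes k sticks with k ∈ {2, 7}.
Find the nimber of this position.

5

For row A, compute g(0), g(1), … with moves {2, 4, 6, 7}:
k:     0  1  2  3  4  5  6  7  8  9
g(k):  0  0  1  1  2  2  3  3  4  0
So g(9) = 0.
Row B is a plain Nim row of size 7, so its Grundy value is 7.
For row C, compute g(0), g(1), … with moves {2, 7}:
g(0) = mex{} = 0
g(1) = mex{} = 0
g(2) = mex{0} = 1
g(3) = mex{0} = 1
g(4) = mex{1} = 0
g(5) = mex{1} = 0
g(6) = mex{0} = 1
g(7) = mex{0} = 1
g(8) = mex{0,1} = 2
So g(8) = 2.
The value of a disjunctive sum is the nim-sum of the parts.
Combined value = 0 ⊕ 7 ⊕ 2 = 5.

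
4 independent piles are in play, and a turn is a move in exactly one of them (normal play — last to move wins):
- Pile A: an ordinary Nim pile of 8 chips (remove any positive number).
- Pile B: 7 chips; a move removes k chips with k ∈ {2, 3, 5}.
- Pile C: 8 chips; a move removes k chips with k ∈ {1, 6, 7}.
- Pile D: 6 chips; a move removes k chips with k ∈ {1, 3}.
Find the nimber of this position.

10

Pile A is a plain Nim pile of size 8, so its Grundy value is 8.
For pile B, compute g(0), g(1), … with moves {2, 3, 5}:
g(0) = mex{} = 0
g(1) = mex{} = 0
g(2) = mex{0} = 1
g(3) = mex{0} = 1
g(4) = mex{0,1} = 2
g(5) = mex{0,1} = 2
g(6) = mex{0,1,2} = 3
g(7) = mex{1,2} = 0
So g(7) = 0.
Grundy values for pile C (subtraction set {1, 6, 7}):
g(0) = mex{} = 0
g(1) = mex{0} = 1
g(2) = mex{1} = 0
g(3) = mex{0} = 1
g(4) = mex{1} = 0
g(5) = mex{0} = 1
g(6) = mex{0,1} = 2
g(7) = mex{0,1,2} = 3
g(8) = mex{0,1,3} = 2
So g(8) = 2.
Grundy values for pile D (subtraction set {1, 3}):
g(0) = mex{} = 0
g(1) = mex{0} = 1
g(2) = mex{1} = 0
g(3) = mex{0} = 1
g(4) = mex{1} = 0
g(5) = mex{0} = 1
g(6) = mex{1} = 0
So g(6) = 0.
By the Sprague-Grundy theorem, the Grundy value of a sum of independent games is the XOR of the component values.
Combined value = 8 XOR 0 XOR 2 XOR 0 = 10.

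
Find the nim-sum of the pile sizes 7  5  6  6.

2

Compute the nim-sum pairwise:
7 ⊕ 5 = 2
2 ⊕ 6 = 4
4 ⊕ 6 = 2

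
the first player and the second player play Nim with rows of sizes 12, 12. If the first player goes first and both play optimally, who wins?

the second player wins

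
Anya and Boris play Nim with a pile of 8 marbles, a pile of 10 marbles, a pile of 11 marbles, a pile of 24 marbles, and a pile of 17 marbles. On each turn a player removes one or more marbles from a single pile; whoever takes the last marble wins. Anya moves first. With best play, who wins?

Boris wins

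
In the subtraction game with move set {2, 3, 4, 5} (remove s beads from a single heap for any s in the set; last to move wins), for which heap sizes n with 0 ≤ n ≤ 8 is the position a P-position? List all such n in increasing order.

0, 1, 7, 8

Grundy values for subtraction set {2, 3, 4, 5}:
g(0) = mex{} = 0
g(1) = mex{} = 0
g(2) = mex{0} = 1
g(3) = mex{0} = 1
g(4) = mex{0,1} = 2
g(5) = mex{0,1} = 2
g(6) = mex{0,1,2} = 3
g(7) = mex{1,2} = 0
g(8) = mex{1,2,3} = 0
The P-positions (g = 0) in 0..8 are 0, 1, 7, 8.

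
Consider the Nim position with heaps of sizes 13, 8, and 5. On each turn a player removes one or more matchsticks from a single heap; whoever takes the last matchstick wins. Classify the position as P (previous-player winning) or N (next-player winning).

P-position

Nim-sum: 13 ^ 8 ^ 5 = 0.
The nim-sum is 0, so this is a P-position: the player to move is in a losing position under optimal play.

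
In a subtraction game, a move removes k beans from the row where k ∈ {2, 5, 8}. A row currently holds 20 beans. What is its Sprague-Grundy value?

Compute g(0), g(1), … for moves {2, 5, 8}:
k:     0  1  2  3  4  5  6  7  8  9 10 11 12 13 14 15 16 17 18 19 20
g(k):  0  0  1  1  0  2  1  0  2  1  0  0  1  1  0  2  1  0  2  1  0
So g(20) = 0.

0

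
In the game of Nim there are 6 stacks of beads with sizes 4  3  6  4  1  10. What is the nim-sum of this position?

14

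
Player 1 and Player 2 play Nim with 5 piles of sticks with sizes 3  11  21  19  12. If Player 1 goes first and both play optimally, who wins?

Player 1 wins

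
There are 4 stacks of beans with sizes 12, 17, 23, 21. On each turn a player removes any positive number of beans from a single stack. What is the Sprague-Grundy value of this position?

Compute the nim-sum pairwise:
12 XOR 17 = 29
29 XOR 23 = 10
10 XOR 21 = 31

31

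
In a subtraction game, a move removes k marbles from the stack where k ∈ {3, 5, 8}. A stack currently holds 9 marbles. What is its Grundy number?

Build the Grundy sequence with g(k) = mex{g(k−s) : s ∈ {3, 5, 8}, s ≤ k}:
k:     0  1  2  3  4  5  6  7  8  9
g(k):  0  0  0  1  1  1  2  2  2  3
So g(9) = 3.

3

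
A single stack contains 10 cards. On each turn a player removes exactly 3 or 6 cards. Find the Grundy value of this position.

0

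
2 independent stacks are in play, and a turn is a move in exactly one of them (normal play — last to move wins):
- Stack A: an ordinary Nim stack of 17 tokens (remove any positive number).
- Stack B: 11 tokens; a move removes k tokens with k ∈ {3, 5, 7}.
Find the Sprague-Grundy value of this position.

Stack A is a plain Nim stack of size 17, so its Grundy value is 17.
Build the Grundy sequence for stack B with g(k) = mex{g(k−s) : s ∈ {3, 5, 7}, s ≤ k}:
g(0) = mex{} = 0
g(1) = mex{} = 0
g(2) = mex{} = 0
g(3) = mex{0} = 1
g(4) = mex{0} = 1
g(5) = mex{0} = 1
g(6) = mex{0,1} = 2
g(7) = mex{0,1} = 2
g(8) = mex{0,1} = 2
g(9) = mex{0,1,2} = 3
g(10) = mex{1,2} = 0
g(11) = mex{1,2} = 0
So g(11) = 0.
The value of a disjunctive sum is the nim-sum of the parts.
Combined value = 17 ⊕ 0 = 17.

17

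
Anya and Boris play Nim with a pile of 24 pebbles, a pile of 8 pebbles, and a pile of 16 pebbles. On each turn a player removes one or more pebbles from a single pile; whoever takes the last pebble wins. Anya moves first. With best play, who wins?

Boris wins

Nim-sum: 24 ⊕ 8 ⊕ 16 = 0.
The nim-sum is 0, so this is a P-position: the player to move is in a losing position under optimal play; Anya is about to move from it and so loses — Boris wins.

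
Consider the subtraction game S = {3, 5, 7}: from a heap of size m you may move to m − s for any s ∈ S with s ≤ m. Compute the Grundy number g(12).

Compute g(0), g(1), … for moves {3, 5, 7}:
k:     0  1  2  3  4  5  6  7  8  9 10 11 12
g(k):  0  0  0  1  1  1  2  2  2  3  0  0  0
So g(12) = 0.

0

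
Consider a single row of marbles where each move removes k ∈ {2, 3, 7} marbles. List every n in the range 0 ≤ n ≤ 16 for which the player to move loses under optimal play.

0, 1, 5, 6, 10, 11, 15, 16

Grundy values for subtraction set {2, 3, 7}:
k:     0  1  2  3  4  5  6  7  8  9 10 11 12 13 14 15 16
g(k):  0  0  1  1  2  0  0  1  1  2  0  0  1  1  2  0  0
The P-positions (g = 0) in 0..16 are 0, 1, 5, 6, 10, 11, 15, 16.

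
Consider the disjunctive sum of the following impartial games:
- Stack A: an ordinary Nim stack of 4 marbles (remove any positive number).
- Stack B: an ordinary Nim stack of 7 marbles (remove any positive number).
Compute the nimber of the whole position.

Stack A is a plain Nim stack of size 4, so its Grundy value is 4.
Stack B is a plain Nim stack of size 7, so its Grundy value is 7.
By the Sprague-Grundy theorem, the Grundy value of a sum of independent games is the XOR of the component values.
Combined value = 4 ⊕ 7 = 3.

3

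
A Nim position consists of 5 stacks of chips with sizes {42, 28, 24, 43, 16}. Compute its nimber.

21

Bitwise XOR of the heap sizes:
  101010  (42)
  011100  (28)
  011000  (24)
  101011  (43)
  010000  (16)
  ------
  010101  (21)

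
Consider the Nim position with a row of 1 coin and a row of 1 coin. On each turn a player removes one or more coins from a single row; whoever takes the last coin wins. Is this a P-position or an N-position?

P-position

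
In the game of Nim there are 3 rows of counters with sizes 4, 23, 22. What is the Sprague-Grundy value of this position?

Write each in binary and XOR column by column:
  00100  (4)
  10111  (23)
  10110  (22)
  -----
  00101  (5)

5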